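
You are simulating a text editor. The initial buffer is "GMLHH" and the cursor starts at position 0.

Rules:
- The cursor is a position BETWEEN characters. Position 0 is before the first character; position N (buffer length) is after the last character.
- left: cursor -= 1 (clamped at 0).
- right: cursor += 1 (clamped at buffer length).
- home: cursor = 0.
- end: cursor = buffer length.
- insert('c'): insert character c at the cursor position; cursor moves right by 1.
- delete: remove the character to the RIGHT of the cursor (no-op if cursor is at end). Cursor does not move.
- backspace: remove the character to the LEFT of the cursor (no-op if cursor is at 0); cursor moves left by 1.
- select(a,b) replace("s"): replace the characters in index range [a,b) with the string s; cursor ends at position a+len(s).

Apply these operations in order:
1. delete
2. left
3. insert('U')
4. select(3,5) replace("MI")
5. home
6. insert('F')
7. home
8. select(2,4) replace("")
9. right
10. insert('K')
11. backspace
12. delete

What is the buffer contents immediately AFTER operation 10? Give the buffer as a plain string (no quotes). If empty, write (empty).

Answer: FUMKI

Derivation:
After op 1 (delete): buf='MLHH' cursor=0
After op 2 (left): buf='MLHH' cursor=0
After op 3 (insert('U')): buf='UMLHH' cursor=1
After op 4 (select(3,5) replace("MI")): buf='UMLMI' cursor=5
After op 5 (home): buf='UMLMI' cursor=0
After op 6 (insert('F')): buf='FUMLMI' cursor=1
After op 7 (home): buf='FUMLMI' cursor=0
After op 8 (select(2,4) replace("")): buf='FUMI' cursor=2
After op 9 (right): buf='FUMI' cursor=3
After op 10 (insert('K')): buf='FUMKI' cursor=4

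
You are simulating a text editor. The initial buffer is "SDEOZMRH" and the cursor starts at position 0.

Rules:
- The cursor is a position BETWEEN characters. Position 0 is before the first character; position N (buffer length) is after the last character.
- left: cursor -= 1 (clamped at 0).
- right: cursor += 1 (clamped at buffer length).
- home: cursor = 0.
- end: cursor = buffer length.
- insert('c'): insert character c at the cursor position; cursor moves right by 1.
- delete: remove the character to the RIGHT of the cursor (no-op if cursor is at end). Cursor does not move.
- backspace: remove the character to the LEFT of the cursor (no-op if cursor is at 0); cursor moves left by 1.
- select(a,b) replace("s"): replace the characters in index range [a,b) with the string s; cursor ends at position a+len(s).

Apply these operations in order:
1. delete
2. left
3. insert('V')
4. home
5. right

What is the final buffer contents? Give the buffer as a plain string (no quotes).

Answer: VDEOZMRH

Derivation:
After op 1 (delete): buf='DEOZMRH' cursor=0
After op 2 (left): buf='DEOZMRH' cursor=0
After op 3 (insert('V')): buf='VDEOZMRH' cursor=1
After op 4 (home): buf='VDEOZMRH' cursor=0
After op 5 (right): buf='VDEOZMRH' cursor=1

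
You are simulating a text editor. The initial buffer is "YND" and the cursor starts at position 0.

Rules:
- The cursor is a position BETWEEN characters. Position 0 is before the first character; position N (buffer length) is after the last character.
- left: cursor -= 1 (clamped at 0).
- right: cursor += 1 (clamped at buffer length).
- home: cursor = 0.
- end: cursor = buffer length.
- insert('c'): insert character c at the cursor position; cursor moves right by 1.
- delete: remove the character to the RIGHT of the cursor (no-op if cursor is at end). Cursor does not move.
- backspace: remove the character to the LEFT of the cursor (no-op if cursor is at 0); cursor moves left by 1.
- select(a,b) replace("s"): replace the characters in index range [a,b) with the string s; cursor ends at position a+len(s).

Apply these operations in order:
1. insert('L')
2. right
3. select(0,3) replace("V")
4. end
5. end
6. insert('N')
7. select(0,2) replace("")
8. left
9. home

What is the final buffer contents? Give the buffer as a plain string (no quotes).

After op 1 (insert('L')): buf='LYND' cursor=1
After op 2 (right): buf='LYND' cursor=2
After op 3 (select(0,3) replace("V")): buf='VD' cursor=1
After op 4 (end): buf='VD' cursor=2
After op 5 (end): buf='VD' cursor=2
After op 6 (insert('N')): buf='VDN' cursor=3
After op 7 (select(0,2) replace("")): buf='N' cursor=0
After op 8 (left): buf='N' cursor=0
After op 9 (home): buf='N' cursor=0

Answer: N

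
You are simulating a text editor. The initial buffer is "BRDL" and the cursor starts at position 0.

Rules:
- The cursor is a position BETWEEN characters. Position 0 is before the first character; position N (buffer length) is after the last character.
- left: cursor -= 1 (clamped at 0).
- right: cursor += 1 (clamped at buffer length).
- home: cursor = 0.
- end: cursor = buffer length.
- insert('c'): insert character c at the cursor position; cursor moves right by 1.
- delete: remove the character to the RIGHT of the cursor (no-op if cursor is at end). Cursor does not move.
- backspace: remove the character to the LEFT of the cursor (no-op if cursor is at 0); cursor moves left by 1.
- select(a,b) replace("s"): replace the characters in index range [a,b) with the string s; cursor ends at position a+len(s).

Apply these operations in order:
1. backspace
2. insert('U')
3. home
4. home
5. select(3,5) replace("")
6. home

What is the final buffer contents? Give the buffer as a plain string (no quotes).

Answer: UBR

Derivation:
After op 1 (backspace): buf='BRDL' cursor=0
After op 2 (insert('U')): buf='UBRDL' cursor=1
After op 3 (home): buf='UBRDL' cursor=0
After op 4 (home): buf='UBRDL' cursor=0
After op 5 (select(3,5) replace("")): buf='UBR' cursor=3
After op 6 (home): buf='UBR' cursor=0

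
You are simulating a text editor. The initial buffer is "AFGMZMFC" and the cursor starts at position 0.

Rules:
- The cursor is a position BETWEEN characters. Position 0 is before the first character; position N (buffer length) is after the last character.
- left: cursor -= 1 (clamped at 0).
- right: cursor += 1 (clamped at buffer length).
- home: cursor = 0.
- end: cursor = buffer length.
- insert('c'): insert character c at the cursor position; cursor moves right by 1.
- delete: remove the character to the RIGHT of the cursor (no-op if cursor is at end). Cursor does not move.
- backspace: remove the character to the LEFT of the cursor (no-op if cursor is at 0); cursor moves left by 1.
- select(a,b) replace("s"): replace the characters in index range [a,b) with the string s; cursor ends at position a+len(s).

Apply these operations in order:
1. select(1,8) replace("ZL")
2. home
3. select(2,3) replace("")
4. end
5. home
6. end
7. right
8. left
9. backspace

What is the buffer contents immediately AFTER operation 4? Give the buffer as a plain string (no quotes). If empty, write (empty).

After op 1 (select(1,8) replace("ZL")): buf='AZL' cursor=3
After op 2 (home): buf='AZL' cursor=0
After op 3 (select(2,3) replace("")): buf='AZ' cursor=2
After op 4 (end): buf='AZ' cursor=2

Answer: AZ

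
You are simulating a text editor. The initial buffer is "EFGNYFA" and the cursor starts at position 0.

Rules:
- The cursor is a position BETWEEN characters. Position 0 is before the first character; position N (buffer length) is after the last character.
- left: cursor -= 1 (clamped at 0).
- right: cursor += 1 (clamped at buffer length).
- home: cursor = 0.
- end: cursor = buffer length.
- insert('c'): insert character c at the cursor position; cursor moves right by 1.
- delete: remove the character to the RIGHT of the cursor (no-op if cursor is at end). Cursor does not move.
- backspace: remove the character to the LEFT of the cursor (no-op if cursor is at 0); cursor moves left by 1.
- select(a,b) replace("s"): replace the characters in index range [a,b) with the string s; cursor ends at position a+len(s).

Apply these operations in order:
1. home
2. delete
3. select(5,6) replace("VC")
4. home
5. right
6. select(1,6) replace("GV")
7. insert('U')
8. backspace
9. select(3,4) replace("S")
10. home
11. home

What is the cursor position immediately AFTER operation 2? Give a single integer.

After op 1 (home): buf='EFGNYFA' cursor=0
After op 2 (delete): buf='FGNYFA' cursor=0

Answer: 0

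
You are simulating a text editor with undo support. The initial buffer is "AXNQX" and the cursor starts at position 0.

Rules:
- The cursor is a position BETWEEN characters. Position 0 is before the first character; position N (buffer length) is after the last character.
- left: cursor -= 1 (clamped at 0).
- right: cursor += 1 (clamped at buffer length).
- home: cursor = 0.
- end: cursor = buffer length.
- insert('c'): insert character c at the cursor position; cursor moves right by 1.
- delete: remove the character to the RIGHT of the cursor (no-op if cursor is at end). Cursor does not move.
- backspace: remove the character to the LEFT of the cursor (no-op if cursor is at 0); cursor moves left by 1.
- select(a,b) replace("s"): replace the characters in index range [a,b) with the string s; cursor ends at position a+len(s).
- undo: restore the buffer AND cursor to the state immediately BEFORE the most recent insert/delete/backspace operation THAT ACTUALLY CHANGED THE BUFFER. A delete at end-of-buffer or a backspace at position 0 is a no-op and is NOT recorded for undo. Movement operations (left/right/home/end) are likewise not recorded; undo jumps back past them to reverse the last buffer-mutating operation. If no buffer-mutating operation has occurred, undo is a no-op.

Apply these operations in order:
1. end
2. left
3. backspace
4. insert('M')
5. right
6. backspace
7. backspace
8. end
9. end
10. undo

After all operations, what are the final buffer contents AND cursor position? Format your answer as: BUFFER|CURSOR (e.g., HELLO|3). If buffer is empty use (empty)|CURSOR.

After op 1 (end): buf='AXNQX' cursor=5
After op 2 (left): buf='AXNQX' cursor=4
After op 3 (backspace): buf='AXNX' cursor=3
After op 4 (insert('M')): buf='AXNMX' cursor=4
After op 5 (right): buf='AXNMX' cursor=5
After op 6 (backspace): buf='AXNM' cursor=4
After op 7 (backspace): buf='AXN' cursor=3
After op 8 (end): buf='AXN' cursor=3
After op 9 (end): buf='AXN' cursor=3
After op 10 (undo): buf='AXNM' cursor=4

Answer: AXNM|4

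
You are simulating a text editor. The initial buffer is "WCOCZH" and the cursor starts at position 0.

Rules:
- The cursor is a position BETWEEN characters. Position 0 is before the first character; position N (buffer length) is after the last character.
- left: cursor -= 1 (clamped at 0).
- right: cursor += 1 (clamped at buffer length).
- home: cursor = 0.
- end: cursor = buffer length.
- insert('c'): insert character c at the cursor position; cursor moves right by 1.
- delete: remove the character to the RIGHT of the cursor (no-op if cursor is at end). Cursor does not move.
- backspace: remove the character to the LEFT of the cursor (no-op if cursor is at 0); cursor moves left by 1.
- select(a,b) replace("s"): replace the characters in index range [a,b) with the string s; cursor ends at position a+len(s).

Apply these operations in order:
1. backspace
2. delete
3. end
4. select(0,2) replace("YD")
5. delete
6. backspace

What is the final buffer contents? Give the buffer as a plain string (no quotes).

Answer: YZH

Derivation:
After op 1 (backspace): buf='WCOCZH' cursor=0
After op 2 (delete): buf='COCZH' cursor=0
After op 3 (end): buf='COCZH' cursor=5
After op 4 (select(0,2) replace("YD")): buf='YDCZH' cursor=2
After op 5 (delete): buf='YDZH' cursor=2
After op 6 (backspace): buf='YZH' cursor=1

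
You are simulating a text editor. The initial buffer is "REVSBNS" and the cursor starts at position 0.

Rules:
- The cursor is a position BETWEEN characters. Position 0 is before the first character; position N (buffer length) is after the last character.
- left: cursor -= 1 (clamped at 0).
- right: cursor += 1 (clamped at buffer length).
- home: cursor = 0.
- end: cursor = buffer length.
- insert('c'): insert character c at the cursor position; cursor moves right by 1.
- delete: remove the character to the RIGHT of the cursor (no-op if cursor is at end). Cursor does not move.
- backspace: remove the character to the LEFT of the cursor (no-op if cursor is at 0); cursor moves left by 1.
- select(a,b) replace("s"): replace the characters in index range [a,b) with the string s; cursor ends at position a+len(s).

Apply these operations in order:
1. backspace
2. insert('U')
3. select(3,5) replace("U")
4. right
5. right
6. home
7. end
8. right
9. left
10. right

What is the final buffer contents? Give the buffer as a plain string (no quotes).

Answer: UREUBNS

Derivation:
After op 1 (backspace): buf='REVSBNS' cursor=0
After op 2 (insert('U')): buf='UREVSBNS' cursor=1
After op 3 (select(3,5) replace("U")): buf='UREUBNS' cursor=4
After op 4 (right): buf='UREUBNS' cursor=5
After op 5 (right): buf='UREUBNS' cursor=6
After op 6 (home): buf='UREUBNS' cursor=0
After op 7 (end): buf='UREUBNS' cursor=7
After op 8 (right): buf='UREUBNS' cursor=7
After op 9 (left): buf='UREUBNS' cursor=6
After op 10 (right): buf='UREUBNS' cursor=7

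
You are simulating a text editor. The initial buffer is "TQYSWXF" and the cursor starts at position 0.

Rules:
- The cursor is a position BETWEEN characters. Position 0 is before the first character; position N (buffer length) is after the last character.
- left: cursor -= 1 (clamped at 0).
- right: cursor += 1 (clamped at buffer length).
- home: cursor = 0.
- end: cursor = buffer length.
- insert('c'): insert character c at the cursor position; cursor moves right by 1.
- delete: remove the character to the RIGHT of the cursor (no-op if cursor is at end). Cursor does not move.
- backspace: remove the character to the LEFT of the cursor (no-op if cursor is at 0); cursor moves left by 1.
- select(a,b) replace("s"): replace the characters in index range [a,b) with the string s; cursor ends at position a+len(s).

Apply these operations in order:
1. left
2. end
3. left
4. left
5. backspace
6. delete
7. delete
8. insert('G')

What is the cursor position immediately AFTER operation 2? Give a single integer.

Answer: 7

Derivation:
After op 1 (left): buf='TQYSWXF' cursor=0
After op 2 (end): buf='TQYSWXF' cursor=7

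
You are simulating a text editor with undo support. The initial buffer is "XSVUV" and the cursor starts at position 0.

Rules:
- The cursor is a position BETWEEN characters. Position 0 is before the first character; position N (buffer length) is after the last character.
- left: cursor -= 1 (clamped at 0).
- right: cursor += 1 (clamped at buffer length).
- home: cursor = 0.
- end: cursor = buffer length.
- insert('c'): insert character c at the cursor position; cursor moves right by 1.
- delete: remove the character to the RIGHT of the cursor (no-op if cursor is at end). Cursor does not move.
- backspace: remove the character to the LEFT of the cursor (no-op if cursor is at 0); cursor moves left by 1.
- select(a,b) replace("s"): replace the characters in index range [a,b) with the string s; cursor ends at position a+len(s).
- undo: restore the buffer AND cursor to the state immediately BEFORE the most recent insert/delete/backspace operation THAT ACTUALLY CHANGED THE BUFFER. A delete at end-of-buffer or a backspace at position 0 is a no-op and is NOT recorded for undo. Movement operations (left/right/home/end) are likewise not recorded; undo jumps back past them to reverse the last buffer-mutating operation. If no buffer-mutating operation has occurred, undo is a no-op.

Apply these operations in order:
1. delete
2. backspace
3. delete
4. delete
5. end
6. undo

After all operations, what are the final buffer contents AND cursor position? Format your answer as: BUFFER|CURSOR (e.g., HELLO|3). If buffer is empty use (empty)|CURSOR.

Answer: VUV|0

Derivation:
After op 1 (delete): buf='SVUV' cursor=0
After op 2 (backspace): buf='SVUV' cursor=0
After op 3 (delete): buf='VUV' cursor=0
After op 4 (delete): buf='UV' cursor=0
After op 5 (end): buf='UV' cursor=2
After op 6 (undo): buf='VUV' cursor=0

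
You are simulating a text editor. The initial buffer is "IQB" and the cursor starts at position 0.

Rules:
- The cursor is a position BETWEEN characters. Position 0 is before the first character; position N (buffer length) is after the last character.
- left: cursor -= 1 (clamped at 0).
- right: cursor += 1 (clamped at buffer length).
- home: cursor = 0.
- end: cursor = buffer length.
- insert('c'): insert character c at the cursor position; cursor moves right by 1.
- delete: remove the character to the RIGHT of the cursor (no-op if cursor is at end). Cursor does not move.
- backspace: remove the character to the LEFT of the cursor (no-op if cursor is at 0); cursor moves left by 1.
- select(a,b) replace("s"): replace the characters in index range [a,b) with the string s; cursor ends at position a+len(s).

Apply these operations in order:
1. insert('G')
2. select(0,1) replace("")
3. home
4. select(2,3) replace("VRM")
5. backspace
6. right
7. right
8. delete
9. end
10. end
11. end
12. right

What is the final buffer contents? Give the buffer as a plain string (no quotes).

After op 1 (insert('G')): buf='GIQB' cursor=1
After op 2 (select(0,1) replace("")): buf='IQB' cursor=0
After op 3 (home): buf='IQB' cursor=0
After op 4 (select(2,3) replace("VRM")): buf='IQVRM' cursor=5
After op 5 (backspace): buf='IQVR' cursor=4
After op 6 (right): buf='IQVR' cursor=4
After op 7 (right): buf='IQVR' cursor=4
After op 8 (delete): buf='IQVR' cursor=4
After op 9 (end): buf='IQVR' cursor=4
After op 10 (end): buf='IQVR' cursor=4
After op 11 (end): buf='IQVR' cursor=4
After op 12 (right): buf='IQVR' cursor=4

Answer: IQVR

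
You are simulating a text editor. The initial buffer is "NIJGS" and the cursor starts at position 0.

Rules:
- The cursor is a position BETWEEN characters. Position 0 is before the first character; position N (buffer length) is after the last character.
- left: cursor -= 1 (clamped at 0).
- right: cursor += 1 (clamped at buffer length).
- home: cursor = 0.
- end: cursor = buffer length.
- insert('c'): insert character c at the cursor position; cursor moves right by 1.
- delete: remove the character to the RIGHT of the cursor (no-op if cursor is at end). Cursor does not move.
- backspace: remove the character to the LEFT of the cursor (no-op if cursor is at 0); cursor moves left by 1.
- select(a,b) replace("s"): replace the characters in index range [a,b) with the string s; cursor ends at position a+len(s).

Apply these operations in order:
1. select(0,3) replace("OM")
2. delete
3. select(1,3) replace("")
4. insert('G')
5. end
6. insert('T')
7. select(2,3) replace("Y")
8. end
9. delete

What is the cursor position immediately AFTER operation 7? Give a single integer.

After op 1 (select(0,3) replace("OM")): buf='OMGS' cursor=2
After op 2 (delete): buf='OMS' cursor=2
After op 3 (select(1,3) replace("")): buf='O' cursor=1
After op 4 (insert('G')): buf='OG' cursor=2
After op 5 (end): buf='OG' cursor=2
After op 6 (insert('T')): buf='OGT' cursor=3
After op 7 (select(2,3) replace("Y")): buf='OGY' cursor=3

Answer: 3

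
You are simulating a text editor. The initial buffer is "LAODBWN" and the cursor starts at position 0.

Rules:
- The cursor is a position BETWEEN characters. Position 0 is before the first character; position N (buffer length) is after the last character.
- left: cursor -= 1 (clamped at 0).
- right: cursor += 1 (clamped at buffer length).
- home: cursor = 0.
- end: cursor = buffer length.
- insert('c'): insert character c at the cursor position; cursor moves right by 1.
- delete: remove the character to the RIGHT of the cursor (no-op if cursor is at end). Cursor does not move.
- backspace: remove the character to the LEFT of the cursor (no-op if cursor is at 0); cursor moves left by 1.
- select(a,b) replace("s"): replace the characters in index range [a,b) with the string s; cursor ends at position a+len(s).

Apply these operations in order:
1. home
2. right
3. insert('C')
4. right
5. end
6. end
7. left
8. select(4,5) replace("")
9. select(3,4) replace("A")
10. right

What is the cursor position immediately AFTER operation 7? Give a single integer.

After op 1 (home): buf='LAODBWN' cursor=0
After op 2 (right): buf='LAODBWN' cursor=1
After op 3 (insert('C')): buf='LCAODBWN' cursor=2
After op 4 (right): buf='LCAODBWN' cursor=3
After op 5 (end): buf='LCAODBWN' cursor=8
After op 6 (end): buf='LCAODBWN' cursor=8
After op 7 (left): buf='LCAODBWN' cursor=7

Answer: 7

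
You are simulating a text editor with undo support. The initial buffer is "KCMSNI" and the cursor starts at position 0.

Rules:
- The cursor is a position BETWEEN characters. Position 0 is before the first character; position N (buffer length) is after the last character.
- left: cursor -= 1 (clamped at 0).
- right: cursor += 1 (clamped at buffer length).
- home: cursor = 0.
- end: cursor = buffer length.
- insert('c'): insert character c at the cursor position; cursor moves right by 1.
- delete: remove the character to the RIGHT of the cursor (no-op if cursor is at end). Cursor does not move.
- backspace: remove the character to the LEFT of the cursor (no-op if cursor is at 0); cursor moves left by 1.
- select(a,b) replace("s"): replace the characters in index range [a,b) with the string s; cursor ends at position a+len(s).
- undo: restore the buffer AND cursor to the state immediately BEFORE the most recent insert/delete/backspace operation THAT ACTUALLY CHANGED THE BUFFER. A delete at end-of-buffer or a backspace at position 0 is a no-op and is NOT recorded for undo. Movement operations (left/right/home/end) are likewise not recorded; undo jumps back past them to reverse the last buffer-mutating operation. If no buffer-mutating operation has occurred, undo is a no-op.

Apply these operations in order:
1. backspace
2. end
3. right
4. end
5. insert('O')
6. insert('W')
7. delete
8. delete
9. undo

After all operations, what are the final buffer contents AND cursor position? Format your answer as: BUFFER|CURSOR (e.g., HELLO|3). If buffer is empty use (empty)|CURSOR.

After op 1 (backspace): buf='KCMSNI' cursor=0
After op 2 (end): buf='KCMSNI' cursor=6
After op 3 (right): buf='KCMSNI' cursor=6
After op 4 (end): buf='KCMSNI' cursor=6
After op 5 (insert('O')): buf='KCMSNIO' cursor=7
After op 6 (insert('W')): buf='KCMSNIOW' cursor=8
After op 7 (delete): buf='KCMSNIOW' cursor=8
After op 8 (delete): buf='KCMSNIOW' cursor=8
After op 9 (undo): buf='KCMSNIO' cursor=7

Answer: KCMSNIO|7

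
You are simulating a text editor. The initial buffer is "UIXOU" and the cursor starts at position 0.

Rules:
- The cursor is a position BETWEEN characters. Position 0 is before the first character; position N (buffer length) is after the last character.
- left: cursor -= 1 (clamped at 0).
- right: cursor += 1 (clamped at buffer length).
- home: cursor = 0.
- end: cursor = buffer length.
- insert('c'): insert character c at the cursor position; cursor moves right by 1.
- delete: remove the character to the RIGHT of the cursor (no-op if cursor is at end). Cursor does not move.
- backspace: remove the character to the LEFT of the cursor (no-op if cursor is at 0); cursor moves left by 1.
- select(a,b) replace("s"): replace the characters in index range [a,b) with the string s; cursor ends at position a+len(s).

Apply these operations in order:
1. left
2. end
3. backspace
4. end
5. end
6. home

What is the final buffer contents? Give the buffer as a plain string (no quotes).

Answer: UIXO

Derivation:
After op 1 (left): buf='UIXOU' cursor=0
After op 2 (end): buf='UIXOU' cursor=5
After op 3 (backspace): buf='UIXO' cursor=4
After op 4 (end): buf='UIXO' cursor=4
After op 5 (end): buf='UIXO' cursor=4
After op 6 (home): buf='UIXO' cursor=0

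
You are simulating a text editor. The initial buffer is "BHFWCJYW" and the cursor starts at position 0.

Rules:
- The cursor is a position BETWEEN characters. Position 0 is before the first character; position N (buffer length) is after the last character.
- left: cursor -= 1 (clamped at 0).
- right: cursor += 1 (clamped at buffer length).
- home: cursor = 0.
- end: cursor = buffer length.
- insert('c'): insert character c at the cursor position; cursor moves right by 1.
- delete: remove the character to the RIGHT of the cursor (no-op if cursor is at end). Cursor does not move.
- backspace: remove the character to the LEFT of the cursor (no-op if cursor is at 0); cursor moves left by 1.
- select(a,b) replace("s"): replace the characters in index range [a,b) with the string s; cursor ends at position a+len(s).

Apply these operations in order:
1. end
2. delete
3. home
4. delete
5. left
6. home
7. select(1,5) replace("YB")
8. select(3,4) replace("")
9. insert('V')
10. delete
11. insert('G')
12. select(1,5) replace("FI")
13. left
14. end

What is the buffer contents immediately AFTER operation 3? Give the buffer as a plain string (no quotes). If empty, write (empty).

After op 1 (end): buf='BHFWCJYW' cursor=8
After op 2 (delete): buf='BHFWCJYW' cursor=8
After op 3 (home): buf='BHFWCJYW' cursor=0

Answer: BHFWCJYW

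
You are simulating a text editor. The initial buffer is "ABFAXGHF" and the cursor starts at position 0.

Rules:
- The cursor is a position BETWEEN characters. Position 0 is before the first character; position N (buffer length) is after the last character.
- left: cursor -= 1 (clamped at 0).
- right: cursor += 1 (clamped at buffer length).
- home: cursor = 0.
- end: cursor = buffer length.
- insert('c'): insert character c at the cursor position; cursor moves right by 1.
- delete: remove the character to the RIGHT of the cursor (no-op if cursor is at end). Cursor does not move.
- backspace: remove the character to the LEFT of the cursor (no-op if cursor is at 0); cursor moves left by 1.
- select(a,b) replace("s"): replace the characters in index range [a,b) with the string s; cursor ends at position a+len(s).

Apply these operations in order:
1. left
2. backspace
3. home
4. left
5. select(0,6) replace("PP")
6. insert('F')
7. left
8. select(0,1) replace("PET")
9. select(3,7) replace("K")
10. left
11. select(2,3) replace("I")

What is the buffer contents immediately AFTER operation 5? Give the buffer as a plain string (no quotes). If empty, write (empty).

After op 1 (left): buf='ABFAXGHF' cursor=0
After op 2 (backspace): buf='ABFAXGHF' cursor=0
After op 3 (home): buf='ABFAXGHF' cursor=0
After op 4 (left): buf='ABFAXGHF' cursor=0
After op 5 (select(0,6) replace("PP")): buf='PPHF' cursor=2

Answer: PPHF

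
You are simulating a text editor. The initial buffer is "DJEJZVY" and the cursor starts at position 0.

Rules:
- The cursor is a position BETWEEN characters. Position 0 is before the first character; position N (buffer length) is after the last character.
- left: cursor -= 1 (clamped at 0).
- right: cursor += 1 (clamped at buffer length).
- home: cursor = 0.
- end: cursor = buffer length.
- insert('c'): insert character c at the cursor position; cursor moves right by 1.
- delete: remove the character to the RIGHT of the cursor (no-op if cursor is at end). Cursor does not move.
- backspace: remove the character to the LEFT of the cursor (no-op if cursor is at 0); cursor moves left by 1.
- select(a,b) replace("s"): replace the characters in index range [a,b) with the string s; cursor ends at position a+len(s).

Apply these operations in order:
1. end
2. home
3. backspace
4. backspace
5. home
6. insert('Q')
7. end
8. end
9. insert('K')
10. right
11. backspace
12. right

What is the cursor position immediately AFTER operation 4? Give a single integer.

After op 1 (end): buf='DJEJZVY' cursor=7
After op 2 (home): buf='DJEJZVY' cursor=0
After op 3 (backspace): buf='DJEJZVY' cursor=0
After op 4 (backspace): buf='DJEJZVY' cursor=0

Answer: 0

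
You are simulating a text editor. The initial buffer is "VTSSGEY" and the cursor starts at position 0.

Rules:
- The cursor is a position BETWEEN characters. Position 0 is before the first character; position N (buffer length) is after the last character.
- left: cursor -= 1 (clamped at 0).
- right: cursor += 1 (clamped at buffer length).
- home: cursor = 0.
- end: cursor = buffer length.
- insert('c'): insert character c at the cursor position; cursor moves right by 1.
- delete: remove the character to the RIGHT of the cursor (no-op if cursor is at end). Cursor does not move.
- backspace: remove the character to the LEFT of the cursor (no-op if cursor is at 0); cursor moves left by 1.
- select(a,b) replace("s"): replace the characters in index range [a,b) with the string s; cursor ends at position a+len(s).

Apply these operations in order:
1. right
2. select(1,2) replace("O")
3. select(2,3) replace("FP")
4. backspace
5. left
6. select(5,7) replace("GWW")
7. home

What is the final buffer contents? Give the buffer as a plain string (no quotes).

After op 1 (right): buf='VTSSGEY' cursor=1
After op 2 (select(1,2) replace("O")): buf='VOSSGEY' cursor=2
After op 3 (select(2,3) replace("FP")): buf='VOFPSGEY' cursor=4
After op 4 (backspace): buf='VOFSGEY' cursor=3
After op 5 (left): buf='VOFSGEY' cursor=2
After op 6 (select(5,7) replace("GWW")): buf='VOFSGGWW' cursor=8
After op 7 (home): buf='VOFSGGWW' cursor=0

Answer: VOFSGGWW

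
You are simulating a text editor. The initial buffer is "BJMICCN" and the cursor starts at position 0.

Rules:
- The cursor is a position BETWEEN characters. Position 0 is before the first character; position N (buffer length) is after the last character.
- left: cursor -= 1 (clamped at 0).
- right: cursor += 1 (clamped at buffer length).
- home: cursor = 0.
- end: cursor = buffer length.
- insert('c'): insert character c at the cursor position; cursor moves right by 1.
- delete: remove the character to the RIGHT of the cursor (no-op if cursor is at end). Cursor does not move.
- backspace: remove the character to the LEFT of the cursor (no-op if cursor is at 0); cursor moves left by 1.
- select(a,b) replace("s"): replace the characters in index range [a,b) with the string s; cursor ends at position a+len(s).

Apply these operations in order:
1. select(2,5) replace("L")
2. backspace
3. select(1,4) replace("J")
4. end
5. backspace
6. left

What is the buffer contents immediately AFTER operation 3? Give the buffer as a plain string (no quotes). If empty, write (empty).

After op 1 (select(2,5) replace("L")): buf='BJLCN' cursor=3
After op 2 (backspace): buf='BJCN' cursor=2
After op 3 (select(1,4) replace("J")): buf='BJ' cursor=2

Answer: BJ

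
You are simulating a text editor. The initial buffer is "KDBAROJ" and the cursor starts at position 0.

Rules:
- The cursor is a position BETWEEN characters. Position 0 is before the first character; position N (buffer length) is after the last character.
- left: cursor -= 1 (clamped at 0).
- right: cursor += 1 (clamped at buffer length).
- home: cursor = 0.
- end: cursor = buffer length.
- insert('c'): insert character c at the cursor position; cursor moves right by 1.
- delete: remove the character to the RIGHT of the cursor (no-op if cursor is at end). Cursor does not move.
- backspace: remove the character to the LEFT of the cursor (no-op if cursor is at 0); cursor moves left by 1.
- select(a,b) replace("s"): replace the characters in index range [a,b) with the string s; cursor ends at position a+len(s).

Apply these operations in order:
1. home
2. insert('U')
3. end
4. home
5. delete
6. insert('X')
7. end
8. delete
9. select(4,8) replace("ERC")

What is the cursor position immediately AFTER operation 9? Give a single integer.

After op 1 (home): buf='KDBAROJ' cursor=0
After op 2 (insert('U')): buf='UKDBAROJ' cursor=1
After op 3 (end): buf='UKDBAROJ' cursor=8
After op 4 (home): buf='UKDBAROJ' cursor=0
After op 5 (delete): buf='KDBAROJ' cursor=0
After op 6 (insert('X')): buf='XKDBAROJ' cursor=1
After op 7 (end): buf='XKDBAROJ' cursor=8
After op 8 (delete): buf='XKDBAROJ' cursor=8
After op 9 (select(4,8) replace("ERC")): buf='XKDBERC' cursor=7

Answer: 7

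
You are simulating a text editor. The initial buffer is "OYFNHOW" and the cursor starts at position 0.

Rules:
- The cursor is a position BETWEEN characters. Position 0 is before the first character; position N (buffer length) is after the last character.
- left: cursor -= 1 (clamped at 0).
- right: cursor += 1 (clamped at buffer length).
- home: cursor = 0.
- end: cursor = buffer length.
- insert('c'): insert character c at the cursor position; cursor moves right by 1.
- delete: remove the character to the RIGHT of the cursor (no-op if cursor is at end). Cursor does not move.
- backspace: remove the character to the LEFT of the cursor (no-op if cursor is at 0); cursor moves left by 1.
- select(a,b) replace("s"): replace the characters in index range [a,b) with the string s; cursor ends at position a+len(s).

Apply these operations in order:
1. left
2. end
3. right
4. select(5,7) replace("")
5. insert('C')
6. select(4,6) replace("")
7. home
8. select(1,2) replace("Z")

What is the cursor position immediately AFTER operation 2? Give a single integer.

After op 1 (left): buf='OYFNHOW' cursor=0
After op 2 (end): buf='OYFNHOW' cursor=7

Answer: 7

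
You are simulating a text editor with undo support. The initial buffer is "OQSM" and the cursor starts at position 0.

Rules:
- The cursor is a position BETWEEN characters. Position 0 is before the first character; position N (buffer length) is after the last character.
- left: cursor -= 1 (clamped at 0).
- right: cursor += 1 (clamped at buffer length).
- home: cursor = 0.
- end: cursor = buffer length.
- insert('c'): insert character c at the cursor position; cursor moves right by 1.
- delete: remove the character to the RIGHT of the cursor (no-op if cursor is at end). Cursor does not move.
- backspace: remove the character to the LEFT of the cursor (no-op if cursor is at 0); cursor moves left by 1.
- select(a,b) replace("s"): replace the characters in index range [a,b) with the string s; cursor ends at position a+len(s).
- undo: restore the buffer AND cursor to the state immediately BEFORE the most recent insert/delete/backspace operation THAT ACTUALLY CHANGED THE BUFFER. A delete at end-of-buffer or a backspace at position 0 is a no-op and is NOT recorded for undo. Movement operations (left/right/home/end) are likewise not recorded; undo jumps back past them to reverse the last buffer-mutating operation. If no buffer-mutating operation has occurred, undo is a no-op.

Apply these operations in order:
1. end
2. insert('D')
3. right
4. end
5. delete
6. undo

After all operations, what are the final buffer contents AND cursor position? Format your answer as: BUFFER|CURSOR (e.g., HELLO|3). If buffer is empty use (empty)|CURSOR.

Answer: OQSM|4

Derivation:
After op 1 (end): buf='OQSM' cursor=4
After op 2 (insert('D')): buf='OQSMD' cursor=5
After op 3 (right): buf='OQSMD' cursor=5
After op 4 (end): buf='OQSMD' cursor=5
After op 5 (delete): buf='OQSMD' cursor=5
After op 6 (undo): buf='OQSM' cursor=4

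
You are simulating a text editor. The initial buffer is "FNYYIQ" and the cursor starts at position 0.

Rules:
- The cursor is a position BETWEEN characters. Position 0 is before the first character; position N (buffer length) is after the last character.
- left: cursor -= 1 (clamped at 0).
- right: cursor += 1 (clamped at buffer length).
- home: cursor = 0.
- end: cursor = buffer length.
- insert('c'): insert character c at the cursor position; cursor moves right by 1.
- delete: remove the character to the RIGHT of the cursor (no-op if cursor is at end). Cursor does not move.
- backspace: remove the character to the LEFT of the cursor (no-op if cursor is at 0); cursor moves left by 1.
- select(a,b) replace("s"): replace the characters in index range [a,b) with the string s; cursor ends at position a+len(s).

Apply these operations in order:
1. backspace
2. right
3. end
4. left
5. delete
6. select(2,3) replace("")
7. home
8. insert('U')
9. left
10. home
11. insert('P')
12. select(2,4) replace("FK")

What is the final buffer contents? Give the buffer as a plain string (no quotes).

Answer: PUFKYI

Derivation:
After op 1 (backspace): buf='FNYYIQ' cursor=0
After op 2 (right): buf='FNYYIQ' cursor=1
After op 3 (end): buf='FNYYIQ' cursor=6
After op 4 (left): buf='FNYYIQ' cursor=5
After op 5 (delete): buf='FNYYI' cursor=5
After op 6 (select(2,3) replace("")): buf='FNYI' cursor=2
After op 7 (home): buf='FNYI' cursor=0
After op 8 (insert('U')): buf='UFNYI' cursor=1
After op 9 (left): buf='UFNYI' cursor=0
After op 10 (home): buf='UFNYI' cursor=0
After op 11 (insert('P')): buf='PUFNYI' cursor=1
After op 12 (select(2,4) replace("FK")): buf='PUFKYI' cursor=4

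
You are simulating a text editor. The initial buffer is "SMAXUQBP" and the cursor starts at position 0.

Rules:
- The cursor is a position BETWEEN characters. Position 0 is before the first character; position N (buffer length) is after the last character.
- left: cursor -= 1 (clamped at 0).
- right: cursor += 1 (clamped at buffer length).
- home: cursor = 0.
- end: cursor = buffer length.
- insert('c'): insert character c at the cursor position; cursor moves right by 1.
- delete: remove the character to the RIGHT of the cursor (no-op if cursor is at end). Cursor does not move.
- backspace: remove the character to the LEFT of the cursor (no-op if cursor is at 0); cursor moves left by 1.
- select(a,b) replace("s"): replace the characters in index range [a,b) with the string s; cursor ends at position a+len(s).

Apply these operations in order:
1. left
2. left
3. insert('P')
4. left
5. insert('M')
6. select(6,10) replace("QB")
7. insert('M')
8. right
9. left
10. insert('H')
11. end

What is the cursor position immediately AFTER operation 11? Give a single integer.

After op 1 (left): buf='SMAXUQBP' cursor=0
After op 2 (left): buf='SMAXUQBP' cursor=0
After op 3 (insert('P')): buf='PSMAXUQBP' cursor=1
After op 4 (left): buf='PSMAXUQBP' cursor=0
After op 5 (insert('M')): buf='MPSMAXUQBP' cursor=1
After op 6 (select(6,10) replace("QB")): buf='MPSMAXQB' cursor=8
After op 7 (insert('M')): buf='MPSMAXQBM' cursor=9
After op 8 (right): buf='MPSMAXQBM' cursor=9
After op 9 (left): buf='MPSMAXQBM' cursor=8
After op 10 (insert('H')): buf='MPSMAXQBHM' cursor=9
After op 11 (end): buf='MPSMAXQBHM' cursor=10

Answer: 10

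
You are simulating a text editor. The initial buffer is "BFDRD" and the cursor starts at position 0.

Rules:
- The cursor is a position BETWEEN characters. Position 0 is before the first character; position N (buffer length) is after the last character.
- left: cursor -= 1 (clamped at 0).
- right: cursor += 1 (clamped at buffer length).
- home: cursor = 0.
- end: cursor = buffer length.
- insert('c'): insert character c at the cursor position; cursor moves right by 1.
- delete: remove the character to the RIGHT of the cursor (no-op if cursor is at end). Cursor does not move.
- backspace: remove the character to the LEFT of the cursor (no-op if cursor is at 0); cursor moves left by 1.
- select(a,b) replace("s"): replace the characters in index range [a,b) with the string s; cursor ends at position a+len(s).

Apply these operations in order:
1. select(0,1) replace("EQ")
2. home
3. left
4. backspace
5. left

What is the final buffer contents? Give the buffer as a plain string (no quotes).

After op 1 (select(0,1) replace("EQ")): buf='EQFDRD' cursor=2
After op 2 (home): buf='EQFDRD' cursor=0
After op 3 (left): buf='EQFDRD' cursor=0
After op 4 (backspace): buf='EQFDRD' cursor=0
After op 5 (left): buf='EQFDRD' cursor=0

Answer: EQFDRD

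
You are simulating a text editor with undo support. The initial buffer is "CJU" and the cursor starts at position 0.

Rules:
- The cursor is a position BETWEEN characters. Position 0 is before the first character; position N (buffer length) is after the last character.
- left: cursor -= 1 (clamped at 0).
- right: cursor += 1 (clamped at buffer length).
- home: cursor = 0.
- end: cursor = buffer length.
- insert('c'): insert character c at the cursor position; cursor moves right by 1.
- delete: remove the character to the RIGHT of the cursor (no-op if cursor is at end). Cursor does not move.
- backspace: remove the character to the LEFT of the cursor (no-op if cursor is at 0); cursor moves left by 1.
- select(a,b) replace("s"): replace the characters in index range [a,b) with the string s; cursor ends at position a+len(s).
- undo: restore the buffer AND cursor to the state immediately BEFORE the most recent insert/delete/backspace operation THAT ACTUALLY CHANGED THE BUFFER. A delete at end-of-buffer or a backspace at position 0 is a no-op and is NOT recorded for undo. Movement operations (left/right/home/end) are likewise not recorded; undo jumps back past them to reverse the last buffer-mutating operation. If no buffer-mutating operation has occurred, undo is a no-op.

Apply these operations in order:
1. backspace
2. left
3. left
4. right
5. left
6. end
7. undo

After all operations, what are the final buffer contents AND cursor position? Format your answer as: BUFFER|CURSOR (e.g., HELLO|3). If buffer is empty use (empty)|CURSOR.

Answer: CJU|3

Derivation:
After op 1 (backspace): buf='CJU' cursor=0
After op 2 (left): buf='CJU' cursor=0
After op 3 (left): buf='CJU' cursor=0
After op 4 (right): buf='CJU' cursor=1
After op 5 (left): buf='CJU' cursor=0
After op 6 (end): buf='CJU' cursor=3
After op 7 (undo): buf='CJU' cursor=3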